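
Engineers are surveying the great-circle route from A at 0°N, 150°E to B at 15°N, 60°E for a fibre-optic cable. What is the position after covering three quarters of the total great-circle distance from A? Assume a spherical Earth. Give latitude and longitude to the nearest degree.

≈ 14°N, 83°E

Convert each endpoint to a unit vector on the sphere (x = cos φ cos λ, y = cos φ sin λ, z = sin φ).
The central angle between the endpoints is δ = arccos(p₁·p₂) ≈ 1.571 rad (90.0°).
Interpolate at f = 3/4 with slerp weights a = sin((1−f)δ)/sin δ ≈ 0.383, b = sin(fδ)/sin δ ≈ 0.924.
p = a·p₁ + b·p₂ ≈ (0.115, 0.964, 0.239); φ = arcsin(p_z) ≈ 13.83°, λ = atan2(p_y, p_x) ≈ 83.21°.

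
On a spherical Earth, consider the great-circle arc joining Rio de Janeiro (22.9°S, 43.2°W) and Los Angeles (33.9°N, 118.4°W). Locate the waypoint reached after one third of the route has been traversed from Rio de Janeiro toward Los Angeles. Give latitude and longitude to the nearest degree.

≈ 3°S, 67°W

Convert each endpoint to a unit vector on the sphere (x = cos φ cos λ, y = cos φ sin λ, z = sin φ).
The central angle between the endpoints is δ = arccos(p₁·p₂) ≈ 1.593 rad (91.2°).
Interpolate at f = 1/3 with slerp weights a = sin((1−f)δ)/sin δ ≈ 0.873, b = sin(fδ)/sin δ ≈ 0.506.
p = a·p₁ + b·p₂ ≈ (0.387, -0.920, -0.057); φ = arcsin(p_z) ≈ -3.29°, λ = atan2(p_y, p_x) ≈ -67.22°.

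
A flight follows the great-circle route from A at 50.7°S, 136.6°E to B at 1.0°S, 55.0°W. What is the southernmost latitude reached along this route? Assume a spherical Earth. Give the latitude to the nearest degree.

The great circle lies in the plane with unit normal n̂ = (p₁ × p₂)/|p₁ × p₂|.
Here n̂_z ≈ +0.160; the vertex latitude is φ_max = arccos|n̂_z| ≈ 80.8°.
Check via Clairaut: cos φ_max = |cos φ₁| · sin C = cos(50.7°)·sin(165.3°) ≈ 0.160, again giving ≈ 80.8°.

≈ 81°S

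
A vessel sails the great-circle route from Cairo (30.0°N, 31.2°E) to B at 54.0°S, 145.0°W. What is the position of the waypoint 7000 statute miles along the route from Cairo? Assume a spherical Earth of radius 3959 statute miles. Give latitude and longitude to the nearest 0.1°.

≈ 70.6°S, 14.9°E

Write both endpoints as unit vectors p₁, p₂ with components (cos φ cos λ, cos φ sin λ, sin φ).
The central angle between the endpoints is δ = arccos(p₁·p₂) ≈ 2.720 rad (155.8°). The total great-circle distance is δ·R ≈ 2.720 × 3959 ≈ 10768 mi, so the target fraction is f = 7000/10768 ≈ 0.650.
Interpolate at f ≈ 0.650 with slerp weights a = sin((1−f)δ)/sin δ ≈ 1.990, b = sin(fδ)/sin δ ≈ 2.396.
p = a·p₁ + b·p₂ ≈ (0.321, 0.085, -0.943); φ = arcsin(p_z) ≈ -70.63°, λ = atan2(p_y, p_x) ≈ 14.86°.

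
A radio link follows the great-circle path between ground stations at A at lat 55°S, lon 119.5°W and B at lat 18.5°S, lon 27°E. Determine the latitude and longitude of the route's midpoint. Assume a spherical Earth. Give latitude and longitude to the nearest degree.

≈ lat 63°S, lon 7°W

Write both endpoints as unit vectors p₁, p₂ with components (cos φ cos λ, cos φ sin λ, sin φ).
The central angle between the endpoints is δ = arccos(p₁·p₂) ≈ 1.766 rad (101.2°).
Interpolate at f = 1/2 with slerp weights a = sin((1−f)δ)/sin δ ≈ 0.787, b = sin(fδ)/sin δ ≈ 0.787.
p = a·p₁ + b·p₂ ≈ (0.443, -0.054, -0.895); φ = arcsin(p_z) ≈ -63.50°, λ = atan2(p_y, p_x) ≈ -6.96°.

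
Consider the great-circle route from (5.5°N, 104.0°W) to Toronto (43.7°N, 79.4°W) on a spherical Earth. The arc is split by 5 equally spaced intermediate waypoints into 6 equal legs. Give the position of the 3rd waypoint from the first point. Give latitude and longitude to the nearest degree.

≈ (25°N, 94°W)

Convert each endpoint to a unit vector on the sphere (x = cos φ cos λ, y = cos φ sin λ, z = sin φ).
The central angle between the endpoints is δ = arccos(p₁·p₂) ≈ 0.766 rad (43.9°).
Interpolate at f = 3/6 with slerp weights a = sin((1−f)δ)/sin δ ≈ 0.539, b = sin(fδ)/sin δ ≈ 0.539.
p = a·p₁ + b·p₂ ≈ (-0.058, -0.904, 0.424); φ = arcsin(p_z) ≈ 25.09°, λ = atan2(p_y, p_x) ≈ -93.68°.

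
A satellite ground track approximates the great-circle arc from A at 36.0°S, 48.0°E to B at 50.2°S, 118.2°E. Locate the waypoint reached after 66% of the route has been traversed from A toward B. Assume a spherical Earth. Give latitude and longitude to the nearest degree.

The haversine formula gives a central angle δ ≈ 0.893 rad (51.2°) between the endpoints.
Interpolate at f = 0.66 with slerp weights a = sin((1−f)δ)/sin δ ≈ 0.384, b = sin(fδ)/sin δ ≈ 0.714.
p = a·p₁ + b·p₂ ≈ (-0.008, 0.633, -0.774); φ = arcsin(p_z) ≈ -50.70°, λ = atan2(p_y, p_x) ≈ 90.73°.

≈ 51°S, 91°E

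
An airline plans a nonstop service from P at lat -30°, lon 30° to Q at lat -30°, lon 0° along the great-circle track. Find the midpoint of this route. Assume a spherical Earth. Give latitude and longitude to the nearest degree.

≈ lat -31°, lon 15°

Convert each endpoint to a unit vector on the sphere (x = cos φ cos λ, y = cos φ sin λ, z = sin φ).
The central angle between the endpoints is δ = arccos(p₁·p₂) ≈ 0.452 rad (25.9°).
Interpolate at f = 1/2 with slerp weights a = sin((1−f)δ)/sin δ ≈ 0.513, b = sin(fδ)/sin δ ≈ 0.513.
p = a·p₁ + b·p₂ ≈ (0.829, 0.222, -0.513); φ = arcsin(p_z) ≈ -30.87°, λ = atan2(p_y, p_x) ≈ 15.00°.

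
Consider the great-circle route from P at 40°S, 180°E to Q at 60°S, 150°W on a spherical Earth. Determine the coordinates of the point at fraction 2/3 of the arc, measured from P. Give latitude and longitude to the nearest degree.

≈ 54°S, 163°W

From cos δ = sin φ₁ sin φ₂ + cos φ₁ cos φ₂ cos Δλ, the central angle is δ ≈ 0.477 rad (27.3°).
Interpolate at f = 2/3 with slerp weights a = sin((1−f)δ)/sin δ ≈ 0.345, b = sin(fδ)/sin δ ≈ 0.681.
p = a·p₁ + b·p₂ ≈ (-0.559, -0.170, -0.811); φ = arcsin(p_z) ≈ -54.24°, λ = atan2(p_y, p_x) ≈ -163.06°.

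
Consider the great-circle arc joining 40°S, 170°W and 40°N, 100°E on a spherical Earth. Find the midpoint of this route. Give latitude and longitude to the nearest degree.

Convert each endpoint to a unit vector on the sphere (x = cos φ cos λ, y = cos φ sin λ, z = sin φ).
The central angle between the endpoints is δ = arccos(p₁·p₂) ≈ 1.997 rad (114.4°).
Interpolate at f = 1/2 with slerp weights a = sin((1−f)δ)/sin δ ≈ 0.923, b = sin(fδ)/sin δ ≈ 0.923.
p = a·p₁ + b·p₂ ≈ (-0.819, 0.574, 0.000); φ = arcsin(p_z) ≈ 0.00°, λ = atan2(p_y, p_x) ≈ 145.00°.

≈ 0°N, 145°E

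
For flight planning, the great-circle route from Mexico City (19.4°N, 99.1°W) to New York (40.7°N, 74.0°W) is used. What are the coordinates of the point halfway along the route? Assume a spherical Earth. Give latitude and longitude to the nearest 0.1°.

≈ (30.6°N, 87.9°W)

Convert each endpoint to a unit vector on the sphere (x = cos φ cos λ, y = cos φ sin λ, z = sin φ).
The central angle between the endpoints is δ = arccos(p₁·p₂) ≈ 0.527 rad (30.2°).
Interpolate at f = 1/2 with slerp weights a = sin((1−f)δ)/sin δ ≈ 0.518, b = sin(fδ)/sin δ ≈ 0.518.
p = a·p₁ + b·p₂ ≈ (0.031, -0.860, 0.510); φ = arcsin(p_z) ≈ 30.65°, λ = atan2(p_y, p_x) ≈ -87.94°.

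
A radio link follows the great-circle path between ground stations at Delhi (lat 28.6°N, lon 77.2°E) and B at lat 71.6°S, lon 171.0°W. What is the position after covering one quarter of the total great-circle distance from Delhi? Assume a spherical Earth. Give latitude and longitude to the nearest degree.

Write both endpoints as unit vectors p₁, p₂ with components (cos φ cos λ, cos φ sin λ, sin φ).
The central angle between the endpoints is δ = arccos(p₁·p₂) ≈ 2.162 rad (123.9°).
Interpolate at f = 1/4 with slerp weights a = sin((1−f)δ)/sin δ ≈ 1.203, b = sin(fδ)/sin δ ≈ 0.620.
p = a·p₁ + b·p₂ ≈ (0.041, 0.999, -0.012); φ = arcsin(p_z) ≈ -0.70°, λ = atan2(p_y, p_x) ≈ 87.66°.

≈ lat 1°S, lon 88°E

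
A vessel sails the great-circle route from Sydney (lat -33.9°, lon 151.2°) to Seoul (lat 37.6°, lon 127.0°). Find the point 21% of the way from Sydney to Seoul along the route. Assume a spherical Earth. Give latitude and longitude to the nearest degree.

≈ lat -19°, lon 146°

The haversine formula gives a central angle δ ≈ 1.308 rad (75.0°) between the endpoints.
Interpolate at f = 0.21 with slerp weights a = sin((1−f)δ)/sin δ ≈ 0.890, b = sin(fδ)/sin δ ≈ 0.281.
p = a·p₁ + b·p₂ ≈ (-0.781, 0.533, -0.325); φ = arcsin(p_z) ≈ -18.95°, λ = atan2(p_y, p_x) ≈ 145.66°.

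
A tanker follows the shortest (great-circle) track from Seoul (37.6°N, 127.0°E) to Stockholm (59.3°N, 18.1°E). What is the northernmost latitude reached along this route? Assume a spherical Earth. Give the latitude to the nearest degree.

The great circle lies in the plane with unit normal n̂ = (p₁ × p₂)/|p₁ × p₂|.
Here n̂_z ≈ -0.416; the vertex latitude is φ_max = arccos|n̂_z| ≈ 65.4°.

≈ 65°N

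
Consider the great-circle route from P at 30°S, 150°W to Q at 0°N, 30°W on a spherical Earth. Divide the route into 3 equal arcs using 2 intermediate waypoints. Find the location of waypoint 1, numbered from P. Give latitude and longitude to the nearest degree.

≈ 33°S, 105°W

Write both endpoints as unit vectors p₁, p₂ with components (cos φ cos λ, cos φ sin λ, sin φ).
The central angle between the endpoints is δ = arccos(p₁·p₂) ≈ 2.019 rad (115.7°).
Interpolate at f = 1/3 with slerp weights a = sin((1−f)δ)/sin δ ≈ 1.081, b = sin(fδ)/sin δ ≈ 0.691.
p = a·p₁ + b·p₂ ≈ (-0.212, -0.814, -0.541); φ = arcsin(p_z) ≈ -32.73°, λ = atan2(p_y, p_x) ≈ -104.62°.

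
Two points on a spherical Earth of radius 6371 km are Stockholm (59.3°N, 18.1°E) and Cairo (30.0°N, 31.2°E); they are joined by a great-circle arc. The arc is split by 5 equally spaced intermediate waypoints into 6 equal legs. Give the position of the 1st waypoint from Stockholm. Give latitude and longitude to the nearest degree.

≈ (55°N, 21°E)

Convert each endpoint to a unit vector on the sphere (x = cos φ cos λ, y = cos φ sin λ, z = sin φ).
The central angle between the endpoints is δ = arccos(p₁·p₂) ≈ 0.534 rad (30.6°).
Interpolate at f = 1/6 with slerp weights a = sin((1−f)δ)/sin δ ≈ 0.846, b = sin(fδ)/sin δ ≈ 0.175.
p = a·p₁ + b·p₂ ≈ (0.540, 0.212, 0.815); φ = arcsin(p_z) ≈ 54.54°, λ = atan2(p_y, p_x) ≈ 21.49°.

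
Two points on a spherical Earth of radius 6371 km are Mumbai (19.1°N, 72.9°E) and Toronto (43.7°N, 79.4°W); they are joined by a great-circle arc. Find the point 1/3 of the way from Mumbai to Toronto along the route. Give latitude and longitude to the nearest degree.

≈ (53°N, 52°E)

From cos δ = sin φ₁ sin φ₂ + cos φ₁ cos φ₂ cos Δλ, the central angle is δ ≈ 1.959 rad (112.3°).
Interpolate at f = 1/3 with slerp weights a = sin((1−f)δ)/sin δ ≈ 1.043, b = sin(fδ)/sin δ ≈ 0.657.
p = a·p₁ + b·p₂ ≈ (0.377, 0.475, 0.795); φ = arcsin(p_z) ≈ 52.64°, λ = atan2(p_y, p_x) ≈ 51.58°.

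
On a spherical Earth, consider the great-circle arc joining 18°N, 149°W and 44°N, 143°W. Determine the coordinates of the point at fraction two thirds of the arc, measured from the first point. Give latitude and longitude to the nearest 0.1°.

Write both endpoints as unit vectors p₁, p₂ with components (cos φ cos λ, cos φ sin λ, sin φ).
The central angle between the endpoints is δ = arccos(p₁·p₂) ≈ 0.462 rad (26.5°).
Interpolate at f = 2/3 with slerp weights a = sin((1−f)δ)/sin δ ≈ 0.344, b = sin(fδ)/sin δ ≈ 0.680.
p = a·p₁ + b·p₂ ≈ (-0.671, -0.463, 0.579); φ = arcsin(p_z) ≈ 35.37°, λ = atan2(p_y, p_x) ≈ -145.40°.

≈ 35.4°N, 145.4°W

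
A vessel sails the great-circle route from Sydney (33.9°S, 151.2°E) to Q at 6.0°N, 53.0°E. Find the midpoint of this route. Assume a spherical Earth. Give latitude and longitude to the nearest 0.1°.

Write both endpoints as unit vectors p₁, p₂ with components (cos φ cos λ, cos φ sin λ, sin φ).
The central angle between the endpoints is δ = arccos(p₁·p₂) ≈ 1.748 rad (100.1°).
Interpolate at f = 1/2 with slerp weights a = sin((1−f)δ)/sin δ ≈ 0.779, b = sin(fδ)/sin δ ≈ 0.779.
p = a·p₁ + b·p₂ ≈ (-0.100, 0.930, -0.353); φ = arcsin(p_z) ≈ -20.67°, λ = atan2(p_y, p_x) ≈ 96.16°.

≈ 20.7°S, 96.2°E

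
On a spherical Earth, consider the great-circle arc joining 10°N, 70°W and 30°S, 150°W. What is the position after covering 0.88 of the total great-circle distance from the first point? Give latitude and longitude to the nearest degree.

≈ 27°S, 139°W

Convert each endpoint to a unit vector on the sphere (x = cos φ cos λ, y = cos φ sin λ, z = sin φ).
The central angle between the endpoints is δ = arccos(p₁·p₂) ≈ 1.509 rad (86.5°).
Interpolate at f = 0.88 with slerp weights a = sin((1−f)δ)/sin δ ≈ 0.180, b = sin(fδ)/sin δ ≈ 0.973.
p = a·p₁ + b·p₂ ≈ (-0.669, -0.588, -0.455); φ = arcsin(p_z) ≈ -27.06°, λ = atan2(p_y, p_x) ≈ -138.66°.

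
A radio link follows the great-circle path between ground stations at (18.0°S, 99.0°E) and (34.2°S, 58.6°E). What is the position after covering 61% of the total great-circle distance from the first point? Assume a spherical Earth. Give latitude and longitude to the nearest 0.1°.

The haversine formula gives a central angle δ ≈ 0.688 rad (39.4°) between the endpoints.
Interpolate at f = 0.61 with slerp weights a = sin((1−f)δ)/sin δ ≈ 0.417, b = sin(fδ)/sin δ ≈ 0.642.
p = a·p₁ + b·p₂ ≈ (0.214, 0.845, -0.490); φ = arcsin(p_z) ≈ -29.32°, λ = atan2(p_y, p_x) ≈ 75.77°.

≈ (29.3°S, 75.8°E)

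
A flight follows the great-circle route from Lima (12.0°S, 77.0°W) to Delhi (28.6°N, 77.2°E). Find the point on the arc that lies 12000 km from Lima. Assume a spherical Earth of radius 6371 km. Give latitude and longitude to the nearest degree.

From cos δ = sin φ₁ sin φ₂ + cos φ₁ cos φ₂ cos Δλ, the central angle is δ ≈ 2.632 rad (150.8°). The total great-circle distance is δ·R ≈ 2.632 × 6371 ≈ 16766 km, so the target fraction is f = 12000/16766 ≈ 0.716.
Interpolate at f ≈ 0.716 with slerp weights a = sin((1−f)δ)/sin δ ≈ 1.393, b = sin(fδ)/sin δ ≈ 1.949.
p = a·p₁ + b·p₂ ≈ (0.686, 0.341, 0.643); φ = arcsin(p_z) ≈ 40.04°, λ = atan2(p_y, p_x) ≈ 26.43°.

≈ 40°N, 26°E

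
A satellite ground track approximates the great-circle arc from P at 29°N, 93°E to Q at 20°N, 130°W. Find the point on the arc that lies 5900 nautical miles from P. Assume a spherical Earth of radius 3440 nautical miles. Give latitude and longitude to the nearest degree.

≈ 33°N, 144°W

Write both endpoints as unit vectors p₁, p₂ with components (cos φ cos λ, cos φ sin λ, sin φ).
The central angle between the endpoints is δ = arccos(p₁·p₂) ≈ 2.021 rad (115.8°). The total great-circle distance is δ·R ≈ 2.021 × 3440 ≈ 6953 nmi, so the target fraction is f = 5900/6953 ≈ 0.849.
Interpolate at f ≈ 0.849 with slerp weights a = sin((1−f)δ)/sin δ ≈ 0.335, b = sin(fδ)/sin δ ≈ 1.099.
p = a·p₁ + b·p₂ ≈ (-0.679, -0.499, 0.538); φ = arcsin(p_z) ≈ 32.56°, λ = atan2(p_y, p_x) ≈ -143.70°.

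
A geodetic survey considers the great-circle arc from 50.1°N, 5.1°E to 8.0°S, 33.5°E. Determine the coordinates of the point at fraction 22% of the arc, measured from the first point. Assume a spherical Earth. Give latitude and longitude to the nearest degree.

≈ 38°N, 14°E

Write both endpoints as unit vectors p₁, p₂ with components (cos φ cos λ, cos φ sin λ, sin φ).
The central angle between the endpoints is δ = arccos(p₁·p₂) ≈ 1.102 rad (63.1°).
Interpolate at f = 0.22 with slerp weights a = sin((1−f)δ)/sin δ ≈ 0.849, b = sin(fδ)/sin δ ≈ 0.269.
p = a·p₁ + b·p₂ ≈ (0.765, 0.195, 0.614); φ = arcsin(p_z) ≈ 37.88°, λ = atan2(p_y, p_x) ≈ 14.34°.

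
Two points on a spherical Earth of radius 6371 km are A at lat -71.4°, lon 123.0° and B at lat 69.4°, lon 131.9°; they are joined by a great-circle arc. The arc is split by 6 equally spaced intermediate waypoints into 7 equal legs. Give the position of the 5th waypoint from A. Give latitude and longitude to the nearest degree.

Write both endpoints as unit vectors p₁, p₂ with components (cos φ cos λ, cos φ sin λ, sin φ).
The central angle between the endpoints is δ = arccos(p₁·p₂) ≈ 2.460 rad (140.9°).
Interpolate at f = 5/7 with slerp weights a = sin((1−f)δ)/sin δ ≈ 1.025, b = sin(fδ)/sin δ ≈ 1.559.
p = a·p₁ + b·p₂ ≈ (-0.544, 0.683, 0.488); φ = arcsin(p_z) ≈ 29.18°, λ = atan2(p_y, p_x) ≈ 128.58°.

≈ lat 29°, lon 129°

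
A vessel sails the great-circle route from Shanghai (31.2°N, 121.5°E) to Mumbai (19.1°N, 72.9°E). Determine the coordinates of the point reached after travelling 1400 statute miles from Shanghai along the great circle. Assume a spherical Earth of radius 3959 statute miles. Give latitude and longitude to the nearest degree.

Write both endpoints as unit vectors p₁, p₂ with components (cos φ cos λ, cos φ sin λ, sin φ).
The central angle between the endpoints is δ = arccos(p₁·p₂) ≈ 0.790 rad (45.2°). The total great-circle distance is δ·R ≈ 0.790 × 3959 ≈ 3127 mi, so the target fraction is f = 1400/3127 ≈ 0.448.
Interpolate at f ≈ 0.448 with slerp weights a = sin((1−f)δ)/sin δ ≈ 0.595, b = sin(fδ)/sin δ ≈ 0.488.
p = a·p₁ + b·p₂ ≈ (-0.130, 0.874, 0.468); φ = arcsin(p_z) ≈ 27.88°, λ = atan2(p_y, p_x) ≈ 98.48°.

≈ (28°N, 98°E)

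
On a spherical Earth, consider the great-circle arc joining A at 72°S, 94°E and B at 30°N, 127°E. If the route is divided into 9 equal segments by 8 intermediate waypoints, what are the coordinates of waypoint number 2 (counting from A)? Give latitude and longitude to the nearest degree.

≈ 50°S, 111°E

Write both endpoints as unit vectors p₁, p₂ with components (cos φ cos λ, cos φ sin λ, sin φ).
The central angle between the endpoints is δ = arccos(p₁·p₂) ≈ 1.825 rad (104.5°).
Interpolate at f = 2/9 with slerp weights a = sin((1−f)δ)/sin δ ≈ 1.021, b = sin(fδ)/sin δ ≈ 0.408.
p = a·p₁ + b·p₂ ≈ (-0.234, 0.597, -0.768); φ = arcsin(p_z) ≈ -50.13°, λ = atan2(p_y, p_x) ≈ 111.45°.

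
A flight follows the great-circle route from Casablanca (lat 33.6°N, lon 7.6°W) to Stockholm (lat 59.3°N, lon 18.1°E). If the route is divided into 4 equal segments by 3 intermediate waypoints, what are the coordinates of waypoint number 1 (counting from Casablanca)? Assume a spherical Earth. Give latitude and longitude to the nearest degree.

The haversine formula gives a central angle δ ≈ 0.537 rad (30.8°) between the endpoints.
Interpolate at f = 1/4 with slerp weights a = sin((1−f)δ)/sin δ ≈ 0.766, b = sin(fδ)/sin δ ≈ 0.262.
p = a·p₁ + b·p₂ ≈ (0.760, -0.043, 0.649); φ = arcsin(p_z) ≈ 40.47°, λ = atan2(p_y, p_x) ≈ -3.23°.

≈ lat 40°N, lon 3°W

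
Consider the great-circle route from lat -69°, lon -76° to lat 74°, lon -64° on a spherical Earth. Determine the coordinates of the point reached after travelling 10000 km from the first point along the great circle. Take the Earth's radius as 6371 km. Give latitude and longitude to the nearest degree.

Write both endpoints as unit vectors p₁, p₂ with components (cos φ cos λ, cos φ sin λ, sin φ).
The central angle between the endpoints is δ = arccos(p₁·p₂) ≈ 2.499 rad (143.2°). The total great-circle distance is δ·R ≈ 2.499 × 6371 ≈ 15924 km, so the target fraction is f = 10000/15924 ≈ 0.628.
Interpolate at f ≈ 0.628 with slerp weights a = sin((1−f)δ)/sin δ ≈ 1.338, b = sin(fδ)/sin δ ≈ 1.670.
p = a·p₁ + b·p₂ ≈ (0.318, -0.879, 0.356); φ = arcsin(p_z) ≈ 20.83°, λ = atan2(p_y, p_x) ≈ -70.12°.

≈ lat 21°, lon -70°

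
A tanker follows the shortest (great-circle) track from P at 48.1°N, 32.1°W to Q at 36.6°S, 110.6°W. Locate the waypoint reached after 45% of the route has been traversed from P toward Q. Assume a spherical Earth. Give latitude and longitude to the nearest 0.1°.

≈ 11.9°N, 72.5°W

Convert each endpoint to a unit vector on the sphere (x = cos φ cos λ, y = cos φ sin λ, z = sin φ).
The central angle between the endpoints is δ = arccos(p₁·p₂) ≈ 1.914 rad (109.7°).
Interpolate at f = 0.45 with slerp weights a = sin((1−f)δ)/sin δ ≈ 0.923, b = sin(fδ)/sin δ ≈ 0.806.
p = a·p₁ + b·p₂ ≈ (0.294, -0.933, 0.206); φ = arcsin(p_z) ≈ 11.91°, λ = atan2(p_y, p_x) ≈ -72.49°.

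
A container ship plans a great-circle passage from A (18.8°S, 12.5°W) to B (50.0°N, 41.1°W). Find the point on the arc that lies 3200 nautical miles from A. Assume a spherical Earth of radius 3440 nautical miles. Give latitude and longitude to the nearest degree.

Write both endpoints as unit vectors p₁, p₂ with components (cos φ cos λ, cos φ sin λ, sin φ).
The central angle between the endpoints is δ = arccos(p₁·p₂) ≈ 1.279 rad (73.3°). The total great-circle distance is δ·R ≈ 1.279 × 3440 ≈ 4401 nmi, so the target fraction is f = 3200/4401 ≈ 0.727.
Interpolate at f ≈ 0.727 with slerp weights a = sin((1−f)δ)/sin δ ≈ 0.357, b = sin(fδ)/sin δ ≈ 0.837.
p = a·p₁ + b·p₂ ≈ (0.735, -0.427, 0.526); φ = arcsin(p_z) ≈ 31.75°, λ = atan2(p_y, p_x) ≈ -30.13°.

≈ (32°N, 30°W)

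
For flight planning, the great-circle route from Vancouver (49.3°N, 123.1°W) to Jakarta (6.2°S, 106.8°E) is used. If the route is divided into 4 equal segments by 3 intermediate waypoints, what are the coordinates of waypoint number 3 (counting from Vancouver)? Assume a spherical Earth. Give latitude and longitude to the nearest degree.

≈ 18°N, 124°E

Write both endpoints as unit vectors p₁, p₂ with components (cos φ cos λ, cos φ sin λ, sin φ).
The central angle between the endpoints is δ = arccos(p₁·p₂) ≈ 2.094 rad (120.0°).
Interpolate at f = 3/4 with slerp weights a = sin((1−f)δ)/sin δ ≈ 0.577, b = sin(fδ)/sin δ ≈ 1.154.
p = a·p₁ + b·p₂ ≈ (-0.537, 0.783, 0.313); φ = arcsin(p_z) ≈ 18.23°, λ = atan2(p_y, p_x) ≈ 124.44°.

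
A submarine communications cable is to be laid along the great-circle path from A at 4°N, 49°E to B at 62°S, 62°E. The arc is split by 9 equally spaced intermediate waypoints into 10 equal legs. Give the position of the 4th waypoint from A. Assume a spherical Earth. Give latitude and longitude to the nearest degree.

≈ 23°S, 52°E

Convert each endpoint to a unit vector on the sphere (x = cos φ cos λ, y = cos φ sin λ, z = sin φ).
The central angle between the endpoints is δ = arccos(p₁·p₂) ≈ 1.165 rad (66.8°).
Interpolate at f = 4/10 with slerp weights a = sin((1−f)δ)/sin δ ≈ 0.700, b = sin(fδ)/sin δ ≈ 0.489.
p = a·p₁ + b·p₂ ≈ (0.566, 0.730, -0.383); φ = arcsin(p_z) ≈ -22.52°, λ = atan2(p_y, p_x) ≈ 52.20°.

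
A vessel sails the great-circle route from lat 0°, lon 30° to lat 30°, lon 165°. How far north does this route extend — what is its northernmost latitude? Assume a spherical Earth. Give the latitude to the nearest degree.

The great circle lies in the plane with unit normal n̂ = (p₁ × p₂)/|p₁ × p₂|.
Here n̂_z ≈ +0.775; the vertex latitude is φ_max = arccos|n̂_z| ≈ 39.2°.
Check via Clairaut: cos φ_max = |cos φ₁| · sin C = cos(0.0°)·sin(50.8°) ≈ 0.775, again giving ≈ 39.2°.

≈ 39°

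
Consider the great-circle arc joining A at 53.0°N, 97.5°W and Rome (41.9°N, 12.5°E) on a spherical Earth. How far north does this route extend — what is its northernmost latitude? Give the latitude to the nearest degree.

≈ 63°N

The great circle lies in the plane with unit normal n̂ = (p₁ × p₂)/|p₁ × p₂|.
Here n̂_z ≈ +0.455; the vertex latitude is φ_max = arccos|n̂_z| ≈ 62.9°.
Check via Clairaut: cos φ_max = |cos φ₁| · sin C = cos(53.0°)·sin(49.1°) ≈ 0.455, again giving ≈ 62.9°.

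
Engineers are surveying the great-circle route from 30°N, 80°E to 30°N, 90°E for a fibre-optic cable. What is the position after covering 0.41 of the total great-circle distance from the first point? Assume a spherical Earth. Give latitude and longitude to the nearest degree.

≈ 30°N, 84°E

Write both endpoints as unit vectors p₁, p₂ with components (cos φ cos λ, cos φ sin λ, sin φ).
The central angle between the endpoints is δ = arccos(p₁·p₂) ≈ 0.151 rad (8.7°).
Interpolate at f = 0.41 with slerp weights a = sin((1−f)δ)/sin δ ≈ 0.591, b = sin(fδ)/sin δ ≈ 0.411.
p = a·p₁ + b·p₂ ≈ (0.089, 0.861, 0.501); φ = arcsin(p_z) ≈ 30.09°, λ = atan2(p_y, p_x) ≈ 84.10°.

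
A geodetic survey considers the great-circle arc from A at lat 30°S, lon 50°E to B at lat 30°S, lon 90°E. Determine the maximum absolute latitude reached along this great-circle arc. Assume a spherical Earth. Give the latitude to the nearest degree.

≈ 32°S

The great circle lies in the plane with unit normal n̂ = (p₁ × p₂)/|p₁ × p₂|.
Here n̂_z ≈ +0.852; the vertex latitude is φ_max = arccos|n̂_z| ≈ 31.6°.
Check via Clairaut: cos φ_max = |cos φ₁| · sin C = cos(30.0°)·sin(100.3°) ≈ 0.852, again giving ≈ 31.6°.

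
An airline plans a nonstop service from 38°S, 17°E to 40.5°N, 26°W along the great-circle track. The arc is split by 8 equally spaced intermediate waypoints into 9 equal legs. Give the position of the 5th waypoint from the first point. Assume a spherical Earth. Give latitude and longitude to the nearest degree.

Convert each endpoint to a unit vector on the sphere (x = cos φ cos λ, y = cos φ sin λ, z = sin φ).
The central angle between the endpoints is δ = arccos(p₁·p₂) ≈ 1.532 rad (87.8°).
Interpolate at f = 5/9 with slerp weights a = sin((1−f)δ)/sin δ ≈ 0.630, b = sin(fδ)/sin δ ≈ 0.753.
p = a·p₁ + b·p₂ ≈ (0.989, -0.106, 0.101); φ = arcsin(p_z) ≈ 5.79°, λ = atan2(p_y, p_x) ≈ -6.10°.

≈ 6°N, 6°W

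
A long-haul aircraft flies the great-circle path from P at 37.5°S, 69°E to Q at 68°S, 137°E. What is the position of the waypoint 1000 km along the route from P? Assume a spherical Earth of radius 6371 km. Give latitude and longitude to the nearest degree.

≈ 45°S, 75°E

Convert each endpoint to a unit vector on the sphere (x = cos φ cos λ, y = cos φ sin λ, z = sin φ).
The central angle between the endpoints is δ = arccos(p₁·p₂) ≈ 0.829 rad (47.5°). The total great-circle distance is δ·R ≈ 0.829 × 6371 ≈ 5280 km, so the target fraction is f = 1000/5280 ≈ 0.189.
Interpolate at f ≈ 0.189 with slerp weights a = sin((1−f)δ)/sin δ ≈ 0.844, b = sin(fδ)/sin δ ≈ 0.212.
p = a·p₁ + b·p₂ ≈ (0.182, 0.680, -0.711); φ = arcsin(p_z) ≈ -45.29°, λ = atan2(p_y, p_x) ≈ 75.01°.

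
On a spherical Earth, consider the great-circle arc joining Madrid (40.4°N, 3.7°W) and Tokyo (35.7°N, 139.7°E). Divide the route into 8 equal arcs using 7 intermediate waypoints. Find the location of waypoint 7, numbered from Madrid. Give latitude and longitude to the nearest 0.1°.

≈ (46.2°N, 131.7°E)

Convert each endpoint to a unit vector on the sphere (x = cos φ cos λ, y = cos φ sin λ, z = sin φ).
The central angle between the endpoints is δ = arccos(p₁·p₂) ≈ 1.689 rad (96.8°).
Interpolate at f = 7/8 with slerp weights a = sin((1−f)δ)/sin δ ≈ 0.211, b = sin(fδ)/sin δ ≈ 1.003.
p = a·p₁ + b·p₂ ≈ (-0.461, 0.516, 0.722); φ = arcsin(p_z) ≈ 46.22°, λ = atan2(p_y, p_x) ≈ 131.74°.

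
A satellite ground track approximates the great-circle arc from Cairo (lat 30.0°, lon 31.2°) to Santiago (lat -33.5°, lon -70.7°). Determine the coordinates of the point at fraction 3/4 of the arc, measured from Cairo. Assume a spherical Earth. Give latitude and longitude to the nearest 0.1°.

≈ lat -20.0°, lon -42.0°

Write both endpoints as unit vectors p₁, p₂ with components (cos φ cos λ, cos φ sin λ, sin φ).
The central angle between the endpoints is δ = arccos(p₁·p₂) ≈ 2.010 rad (115.1°).
Interpolate at f = 3/4 with slerp weights a = sin((1−f)δ)/sin δ ≈ 0.532, b = sin(fδ)/sin δ ≈ 1.102.
p = a·p₁ + b·p₂ ≈ (0.698, -0.629, -0.343); φ = arcsin(p_z) ≈ -20.03°, λ = atan2(p_y, p_x) ≈ -42.03°.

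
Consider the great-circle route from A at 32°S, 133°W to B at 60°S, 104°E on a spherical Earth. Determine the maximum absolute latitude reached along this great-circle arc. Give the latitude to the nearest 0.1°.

The great circle lies in the plane with unit normal n̂ = (p₁ × p₂)/|p₁ × p₂|.
Here n̂_z ≈ -0.365; the vertex latitude is φ_max = arccos|n̂_z| ≈ 68.6°.

≈ 68.6°S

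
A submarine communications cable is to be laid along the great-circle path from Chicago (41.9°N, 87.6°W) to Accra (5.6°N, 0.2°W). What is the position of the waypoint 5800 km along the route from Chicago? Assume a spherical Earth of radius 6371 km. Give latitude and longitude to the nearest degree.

≈ 26°N, 26°W

The haversine formula gives a central angle δ ≈ 1.472 rad (84.3°) between the endpoints. The total great-circle distance is δ·R ≈ 1.472 × 6371 ≈ 9377 km, so the target fraction is f = 5800/9377 ≈ 0.619.
Interpolate at f ≈ 0.619 with slerp weights a = sin((1−f)δ)/sin δ ≈ 0.535, b = sin(fδ)/sin δ ≈ 0.794.
p = a·p₁ + b·p₂ ≈ (0.806, -0.401, 0.435); φ = arcsin(p_z) ≈ 25.77°, λ = atan2(p_y, p_x) ≈ -26.42°.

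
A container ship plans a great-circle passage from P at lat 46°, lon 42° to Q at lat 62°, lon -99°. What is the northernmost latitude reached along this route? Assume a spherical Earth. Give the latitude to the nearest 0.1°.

≈ 77.2°

The great circle lies in the plane with unit normal n̂ = (p₁ × p₂)/|p₁ × p₂|.
Here n̂_z ≈ -0.222; the vertex latitude is φ_max = arccos|n̂_z| ≈ 77.2°.
Check via Clairaut: cos φ_max = |cos φ₁| · sin C = cos(46.0°)·sin(18.6°) ≈ 0.222, again giving ≈ 77.2°.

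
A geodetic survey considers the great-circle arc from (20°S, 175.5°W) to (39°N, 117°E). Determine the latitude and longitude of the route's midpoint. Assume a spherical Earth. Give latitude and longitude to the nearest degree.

≈ (11°N, 154°E)

Write both endpoints as unit vectors p₁, p₂ with components (cos φ cos λ, cos φ sin λ, sin φ).
The central angle between the endpoints is δ = arccos(p₁·p₂) ≈ 1.507 rad (86.3°).
Interpolate at f = 1/2 with slerp weights a = sin((1−f)δ)/sin δ ≈ 0.685, b = sin(fδ)/sin δ ≈ 0.685.
p = a·p₁ + b·p₂ ≈ (-0.884, 0.424, 0.197); φ = arcsin(p_z) ≈ 11.36°, λ = atan2(p_y, p_x) ≈ 154.37°.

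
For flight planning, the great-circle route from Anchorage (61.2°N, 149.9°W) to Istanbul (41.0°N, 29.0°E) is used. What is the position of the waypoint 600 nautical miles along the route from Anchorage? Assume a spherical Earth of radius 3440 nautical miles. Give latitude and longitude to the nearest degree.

From cos δ = sin φ₁ sin φ₂ + cos φ₁ cos φ₂ cos Δλ, the central angle is δ ≈ 1.358 rad (77.8°). The total great-circle distance is δ·R ≈ 1.358 × 3440 ≈ 4671 nmi, so the target fraction is f = 600/4671 ≈ 0.128.
Interpolate at f ≈ 0.128 with slerp weights a = sin((1−f)δ)/sin δ ≈ 0.947, b = sin(fδ)/sin δ ≈ 0.178.
p = a·p₁ + b·p₂ ≈ (-0.278, -0.164, 0.947); φ = arcsin(p_z) ≈ 71.19°, λ = atan2(p_y, p_x) ≈ -149.44°.

≈ 71°N, 149°W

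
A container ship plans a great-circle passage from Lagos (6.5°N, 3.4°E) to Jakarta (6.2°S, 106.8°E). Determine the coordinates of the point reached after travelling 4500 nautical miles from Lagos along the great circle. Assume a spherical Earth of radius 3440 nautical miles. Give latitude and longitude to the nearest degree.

Write both endpoints as unit vectors p₁, p₂ with components (cos φ cos λ, cos φ sin λ, sin φ).
The central angle between the endpoints is δ = arccos(p₁·p₂) ≈ 1.814 rad (104.0°). The total great-circle distance is δ·R ≈ 1.814 × 3440 ≈ 6241 nmi, so the target fraction is f = 4500/6241 ≈ 0.721.
Interpolate at f ≈ 0.721 with slerp weights a = sin((1−f)δ)/sin δ ≈ 0.500, b = sin(fδ)/sin δ ≈ 0.995.
p = a·p₁ + b·p₂ ≈ (0.210, 0.976, -0.051); φ = arcsin(p_z) ≈ -2.92°, λ = atan2(p_y, p_x) ≈ 77.89°.

≈ 3°S, 78°E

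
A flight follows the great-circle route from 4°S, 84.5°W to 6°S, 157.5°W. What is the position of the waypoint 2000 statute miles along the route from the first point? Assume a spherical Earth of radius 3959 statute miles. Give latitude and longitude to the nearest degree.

≈ 6°S, 113°W

From cos δ = sin φ₁ sin φ₂ + cos φ₁ cos φ₂ cos Δλ, the central angle is δ ≈ 1.269 rad (72.7°). The total great-circle distance is δ·R ≈ 1.269 × 3959 ≈ 5023 mi, so the target fraction is f = 2000/5023 ≈ 0.398.
Interpolate at f ≈ 0.398 with slerp weights a = sin((1−f)δ)/sin δ ≈ 0.724, b = sin(fδ)/sin δ ≈ 0.507.
p = a·p₁ + b·p₂ ≈ (-0.396, -0.912, -0.104); φ = arcsin(p_z) ≈ -5.94°, λ = atan2(p_y, p_x) ≈ -113.49°.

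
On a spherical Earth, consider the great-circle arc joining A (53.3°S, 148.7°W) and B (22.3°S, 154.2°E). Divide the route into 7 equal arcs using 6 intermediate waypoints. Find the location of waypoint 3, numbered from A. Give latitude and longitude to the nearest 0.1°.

≈ (43.6°S, 179.9°W)

Convert each endpoint to a unit vector on the sphere (x = cos φ cos λ, y = cos φ sin λ, z = sin φ).
The central angle between the endpoints is δ = arccos(p₁·p₂) ≈ 0.922 rad (52.8°).
Interpolate at f = 3/7 with slerp weights a = sin((1−f)δ)/sin δ ≈ 0.631, b = sin(fδ)/sin δ ≈ 0.483.
p = a·p₁ + b·p₂ ≈ (-0.725, -0.001, -0.689); φ = arcsin(p_z) ≈ -43.57°, λ = atan2(p_y, p_x) ≈ -179.89°.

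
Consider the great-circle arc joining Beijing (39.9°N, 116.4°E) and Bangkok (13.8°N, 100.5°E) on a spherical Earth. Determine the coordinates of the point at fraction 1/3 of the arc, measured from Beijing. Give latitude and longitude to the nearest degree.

Convert each endpoint to a unit vector on the sphere (x = cos φ cos λ, y = cos φ sin λ, z = sin φ).
The central angle between the endpoints is δ = arccos(p₁·p₂) ≈ 0.517 rad (29.6°).
Interpolate at f = 1/3 with slerp weights a = sin((1−f)δ)/sin δ ≈ 0.684, b = sin(fδ)/sin δ ≈ 0.347.
p = a·p₁ + b·p₂ ≈ (-0.295, 0.801, 0.521); φ = arcsin(p_z) ≈ 31.41°, λ = atan2(p_y, p_x) ≈ 110.19°.

≈ 31°N, 110°E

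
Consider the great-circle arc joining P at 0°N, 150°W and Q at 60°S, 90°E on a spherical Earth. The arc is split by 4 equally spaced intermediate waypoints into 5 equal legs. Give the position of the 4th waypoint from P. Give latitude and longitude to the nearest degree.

Write both endpoints as unit vectors p₁, p₂ with components (cos φ cos λ, cos φ sin λ, sin φ).
The central angle between the endpoints is δ = arccos(p₁·p₂) ≈ 1.823 rad (104.5°).
Interpolate at f = 4/5 with slerp weights a = sin((1−f)δ)/sin δ ≈ 0.368, b = sin(fδ)/sin δ ≈ 1.026.
p = a·p₁ + b·p₂ ≈ (-0.319, 0.329, -0.889); φ = arcsin(p_z) ≈ -62.73°, λ = atan2(p_y, p_x) ≈ 134.12°.

≈ 63°S, 134°E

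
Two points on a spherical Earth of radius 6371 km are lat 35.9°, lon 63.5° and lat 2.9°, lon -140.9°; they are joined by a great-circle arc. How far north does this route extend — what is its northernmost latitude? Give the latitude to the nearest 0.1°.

The great circle lies in the plane with unit normal n̂ = (p₁ × p₂)/|p₁ × p₂|.
Here n̂_z ≈ +0.473; the vertex latitude is φ_max = arccos|n̂_z| ≈ 61.8°.
Check via Clairaut: cos φ_max = |cos φ₁| · sin C = cos(35.9°)·sin(35.7°) ≈ 0.473, again giving ≈ 61.8°.

≈ 61.8°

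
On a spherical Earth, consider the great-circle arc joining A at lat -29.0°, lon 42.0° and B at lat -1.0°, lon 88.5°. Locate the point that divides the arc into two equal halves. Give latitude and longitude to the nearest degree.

≈ lat -16°, lon 67°

Write both endpoints as unit vectors p₁, p₂ with components (cos φ cos λ, cos φ sin λ, sin φ).
The central angle between the endpoints is δ = arccos(p₁·p₂) ≈ 0.914 rad (52.4°).
Interpolate at f = 1/2 with slerp weights a = sin((1−f)δ)/sin δ ≈ 0.557, b = sin(fδ)/sin δ ≈ 0.557.
p = a·p₁ + b·p₂ ≈ (0.377, 0.883, -0.280); φ = arcsin(p_z) ≈ -16.25°, λ = atan2(p_y, p_x) ≈ 66.89°.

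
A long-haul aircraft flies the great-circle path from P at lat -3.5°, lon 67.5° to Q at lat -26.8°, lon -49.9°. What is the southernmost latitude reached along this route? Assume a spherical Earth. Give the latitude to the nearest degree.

≈ -31°

The great circle lies in the plane with unit normal n̂ = (p₁ × p₂)/|p₁ × p₂|.
Here n̂_z ≈ -0.856; the vertex latitude is φ_max = arccos|n̂_z| ≈ 31.1°.
Check via Clairaut: cos φ_max = |cos φ₁| · sin C = cos(3.5°)·sin(120.9°) ≈ 0.856, again giving ≈ 31.1°.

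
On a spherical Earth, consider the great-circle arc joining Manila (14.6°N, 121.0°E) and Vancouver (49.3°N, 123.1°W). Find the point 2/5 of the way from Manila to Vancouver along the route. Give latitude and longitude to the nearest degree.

≈ 43°N, 151°E

Convert each endpoint to a unit vector on the sphere (x = cos φ cos λ, y = cos φ sin λ, z = sin φ).
The central angle between the endpoints is δ = arccos(p₁·p₂) ≈ 1.655 rad (94.8°).
Interpolate at f = 2/5 with slerp weights a = sin((1−f)δ)/sin δ ≈ 0.841, b = sin(fδ)/sin δ ≈ 0.617.
p = a·p₁ + b·p₂ ≈ (-0.639, 0.360, 0.680); φ = arcsin(p_z) ≈ 42.82°, λ = atan2(p_y, p_x) ≈ 150.57°.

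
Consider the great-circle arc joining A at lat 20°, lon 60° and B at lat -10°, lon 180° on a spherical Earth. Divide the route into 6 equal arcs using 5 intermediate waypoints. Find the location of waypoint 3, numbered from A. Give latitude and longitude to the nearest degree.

≈ lat 10°, lon 122°

Convert each endpoint to a unit vector on the sphere (x = cos φ cos λ, y = cos φ sin λ, z = sin φ).
The central angle between the endpoints is δ = arccos(p₁·p₂) ≈ 2.120 rad (121.5°).
Interpolate at f = 3/6 with slerp weights a = sin((1−f)δ)/sin δ ≈ 1.023, b = sin(fδ)/sin δ ≈ 1.023.
p = a·p₁ + b·p₂ ≈ (-0.527, 0.832, 0.172); φ = arcsin(p_z) ≈ 9.92°, λ = atan2(p_y, p_x) ≈ 122.33°.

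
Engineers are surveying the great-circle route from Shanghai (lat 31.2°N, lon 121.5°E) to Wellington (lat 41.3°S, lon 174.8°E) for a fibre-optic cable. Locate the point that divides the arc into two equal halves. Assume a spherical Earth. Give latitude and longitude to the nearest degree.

The haversine formula gives a central angle δ ≈ 1.529 rad (87.6°) between the endpoints.
Interpolate at f = 1/2 with slerp weights a = sin((1−f)δ)/sin δ ≈ 0.693, b = sin(fδ)/sin δ ≈ 0.693.
p = a·p₁ + b·p₂ ≈ (-0.828, 0.552, -0.098); φ = arcsin(p_z) ≈ -5.64°, λ = atan2(p_y, p_x) ≈ 146.29°.

≈ lat 6°S, lon 146°E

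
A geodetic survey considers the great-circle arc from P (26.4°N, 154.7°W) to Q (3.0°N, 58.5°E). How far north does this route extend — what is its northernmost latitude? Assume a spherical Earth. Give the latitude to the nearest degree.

The great circle lies in the plane with unit normal n̂ = (p₁ × p₂)/|p₁ × p₂|.
Here n̂_z ≈ -0.711; the vertex latitude is φ_max = arccos|n̂_z| ≈ 44.7°.

≈ 45°N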